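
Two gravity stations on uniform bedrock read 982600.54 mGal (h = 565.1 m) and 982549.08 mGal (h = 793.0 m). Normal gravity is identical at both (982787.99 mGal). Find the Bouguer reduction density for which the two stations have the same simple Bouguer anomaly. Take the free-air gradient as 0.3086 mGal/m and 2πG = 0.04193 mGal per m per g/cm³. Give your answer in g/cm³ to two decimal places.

1.97

Δg_obs = 982549.08 − 982600.54 = -51.46 mGal over Δh = 793.0 − 565.1 = 227.9 m
Equal Bouguer anomalies ⇒ Δg_obs + (0.3086 − 0.04193ρ)·Δh = 0
0.3086 − 0.04193ρ = −Δg_obs/Δh = 0.22580
ρ = (0.3086 − 0.22580) / 0.04193 = 1.97 g/cm³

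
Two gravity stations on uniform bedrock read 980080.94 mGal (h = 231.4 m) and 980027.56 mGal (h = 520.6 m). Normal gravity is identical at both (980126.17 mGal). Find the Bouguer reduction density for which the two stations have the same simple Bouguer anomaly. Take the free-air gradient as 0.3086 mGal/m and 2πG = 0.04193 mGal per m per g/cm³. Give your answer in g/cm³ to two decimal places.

2.96

Δg_obs = 980027.56 − 980080.94 = -53.38 mGal over Δh = 520.6 − 231.4 = 289.2 m
Equal Bouguer anomalies ⇒ Δg_obs + (0.3086 − 0.04193ρ)·Δh = 0
0.3086 − 0.04193ρ = −Δg_obs/Δh = 0.18458
ρ = (0.3086 − 0.18458) / 0.04193 = 2.96 g/cm³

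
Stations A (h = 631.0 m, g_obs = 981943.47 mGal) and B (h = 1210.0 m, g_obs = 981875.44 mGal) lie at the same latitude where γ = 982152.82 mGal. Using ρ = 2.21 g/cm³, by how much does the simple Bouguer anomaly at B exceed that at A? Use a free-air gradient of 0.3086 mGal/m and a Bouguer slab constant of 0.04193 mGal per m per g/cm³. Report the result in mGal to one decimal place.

57.0

Δg_SB(A) = 981943.47 − 982152.82 + 0.3086×631.0 − 0.04193×2.21×631.0 = -73.10 mGal
Δg_SB(B) = 981875.44 − 982152.82 + 0.3086×1210.0 − 0.04193×2.21×1210.0 = -16.10 mGal
Difference = -16.10 − (-73.10) = 57.00 mGal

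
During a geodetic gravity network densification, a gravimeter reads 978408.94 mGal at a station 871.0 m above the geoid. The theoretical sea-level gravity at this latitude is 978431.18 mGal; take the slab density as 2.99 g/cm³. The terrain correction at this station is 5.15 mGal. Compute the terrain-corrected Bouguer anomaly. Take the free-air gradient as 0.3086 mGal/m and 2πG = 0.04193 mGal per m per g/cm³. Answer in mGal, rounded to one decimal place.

Free-air correction = 0.3086 × 871.0 = 268.79 mGal
Free-air anomaly = 978408.94 − 978431.18 + (268.79) = 246.55 mGal
Bouguer slab correction = 0.04193 × 2.99 × 871.0 = 109.20 mGal
Simple Bouguer anomaly = 246.55 − (109.20) = 137.35 mGal
Complete Bouguer anomaly = 137.35 + 5.15 = 142.50 mGal

142.5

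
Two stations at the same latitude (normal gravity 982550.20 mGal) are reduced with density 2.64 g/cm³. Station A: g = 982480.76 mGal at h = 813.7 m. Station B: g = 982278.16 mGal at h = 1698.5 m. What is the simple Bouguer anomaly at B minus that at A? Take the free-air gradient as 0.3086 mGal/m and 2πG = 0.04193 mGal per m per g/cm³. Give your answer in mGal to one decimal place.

-27.5

Δg_SB(A) = 982480.76 − 982550.20 + 0.3086×813.7 − 0.04193×2.64×813.7 = 91.60 mGal
Δg_SB(B) = 982278.16 − 982550.20 + 0.3086×1698.5 − 0.04193×2.64×1698.5 = 64.10 mGal
Difference = 64.10 − (91.60) = -27.50 mGal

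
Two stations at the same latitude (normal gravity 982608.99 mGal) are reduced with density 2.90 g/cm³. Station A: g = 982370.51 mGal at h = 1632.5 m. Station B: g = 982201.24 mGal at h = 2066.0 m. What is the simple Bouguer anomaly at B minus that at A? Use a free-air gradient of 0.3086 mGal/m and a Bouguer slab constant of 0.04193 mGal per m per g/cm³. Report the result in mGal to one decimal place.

-88.2

Δg_SB(A) = 982370.51 − 982608.99 + 0.3086×1632.5 − 0.04193×2.90×1632.5 = 66.80 mGal
Δg_SB(B) = 982201.24 − 982608.99 + 0.3086×2066.0 − 0.04193×2.90×2066.0 = -21.40 mGal
Difference = -21.40 − (66.80) = -88.20 mGal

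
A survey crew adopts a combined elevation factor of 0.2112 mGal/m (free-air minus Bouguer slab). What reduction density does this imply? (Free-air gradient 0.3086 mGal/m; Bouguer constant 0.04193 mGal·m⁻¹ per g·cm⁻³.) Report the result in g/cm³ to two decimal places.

2.32

0.2112 = 0.3086 − 0.04193 × ρ
ρ = (0.3086 − 0.2112) / 0.04193 = 2.32 g/cm³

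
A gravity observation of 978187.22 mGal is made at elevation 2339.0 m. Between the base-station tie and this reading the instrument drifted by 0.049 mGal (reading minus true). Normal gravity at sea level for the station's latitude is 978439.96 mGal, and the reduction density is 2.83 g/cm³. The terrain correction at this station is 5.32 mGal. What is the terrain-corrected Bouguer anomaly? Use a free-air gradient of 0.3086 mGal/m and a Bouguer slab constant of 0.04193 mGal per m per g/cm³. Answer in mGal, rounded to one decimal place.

196.8

Drift-corrected reading = 978187.22 − (0.049) = 978187.171 mGal
Free-air correction = 0.3086 × 2339.0 = 721.82 mGal
Free-air anomaly = 978187.171 − 978439.96 + (721.82) = 469.031 mGal
Bouguer slab correction = 0.04193 × 2.83 × 2339.0 = 277.55 mGal
Simple Bouguer anomaly = 469.031 − (277.55) = 191.481 mGal
Complete Bouguer anomaly = 191.481 + 5.32 = 196.801 mGal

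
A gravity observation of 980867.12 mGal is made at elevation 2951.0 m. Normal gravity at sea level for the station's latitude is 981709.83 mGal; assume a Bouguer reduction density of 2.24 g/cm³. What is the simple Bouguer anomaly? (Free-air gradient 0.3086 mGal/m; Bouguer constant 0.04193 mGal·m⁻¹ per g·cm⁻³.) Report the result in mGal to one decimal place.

-209.2

Free-air correction = 0.3086 × 2951.0 = 910.68 mGal
Free-air anomaly = 980867.12 − 981709.83 + (910.68) = 67.97 mGal
Bouguer slab correction = 0.04193 × 2.24 × 2951.0 = 277.17 mGal
Simple Bouguer anomaly = 67.97 − (277.17) = -209.20 mGal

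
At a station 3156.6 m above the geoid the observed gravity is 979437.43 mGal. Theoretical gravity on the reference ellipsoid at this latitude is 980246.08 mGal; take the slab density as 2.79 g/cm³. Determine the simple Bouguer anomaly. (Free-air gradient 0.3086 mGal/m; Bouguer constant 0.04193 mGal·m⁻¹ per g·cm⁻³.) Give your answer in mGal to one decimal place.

-203.8

Free-air correction = 0.3086 × 3156.6 = 974.13 mGal
Free-air anomaly = 979437.43 − 980246.08 + (974.13) = 165.48 mGal
Bouguer slab correction = 0.04193 × 2.79 × 3156.6 = 369.27 mGal
Simple Bouguer anomaly = 165.48 − (369.27) = -203.79 mGal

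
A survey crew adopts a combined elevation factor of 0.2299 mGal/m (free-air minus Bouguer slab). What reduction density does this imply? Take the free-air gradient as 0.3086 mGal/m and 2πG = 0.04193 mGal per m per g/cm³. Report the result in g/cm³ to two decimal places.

0.2299 = 0.3086 − 0.04193 × ρ
ρ = (0.3086 − 0.2299) / 0.04193 = 1.88 g/cm³

1.88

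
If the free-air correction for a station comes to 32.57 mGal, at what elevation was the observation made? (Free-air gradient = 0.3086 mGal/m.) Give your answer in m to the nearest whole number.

106

h = 32.57 / 0.3086 = 105.54 m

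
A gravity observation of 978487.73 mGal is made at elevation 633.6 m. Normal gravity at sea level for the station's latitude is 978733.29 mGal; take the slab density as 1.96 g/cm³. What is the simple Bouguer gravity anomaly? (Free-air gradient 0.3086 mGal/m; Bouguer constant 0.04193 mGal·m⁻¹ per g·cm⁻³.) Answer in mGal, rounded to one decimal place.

Free-air correction = 0.3086 × 633.6 = 195.53 mGal
Free-air anomaly = 978487.73 − 978733.29 + (195.53) = -50.03 mGal
Bouguer slab correction = 0.04193 × 1.96 × 633.6 = 52.07 mGal
Simple Bouguer anomaly = -50.03 − (52.07) = -102.10 mGal

-102.1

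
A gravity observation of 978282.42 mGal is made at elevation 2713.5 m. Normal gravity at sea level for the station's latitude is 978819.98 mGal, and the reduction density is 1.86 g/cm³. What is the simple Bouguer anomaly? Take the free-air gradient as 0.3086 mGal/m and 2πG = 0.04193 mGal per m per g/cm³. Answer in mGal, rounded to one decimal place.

88.2

Free-air correction = 0.3086 × 2713.5 = 837.39 mGal
Free-air anomaly = 978282.42 − 978819.98 + (837.39) = 299.83 mGal
Bouguer slab correction = 0.04193 × 1.86 × 2713.5 = 211.63 mGal
Simple Bouguer anomaly = 299.83 − (211.63) = 88.20 mGal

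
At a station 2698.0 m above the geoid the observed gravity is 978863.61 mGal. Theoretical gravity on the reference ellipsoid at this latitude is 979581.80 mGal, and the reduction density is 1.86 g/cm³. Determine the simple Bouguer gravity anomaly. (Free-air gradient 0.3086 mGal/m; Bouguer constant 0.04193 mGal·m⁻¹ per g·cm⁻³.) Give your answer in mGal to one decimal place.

-96.0

Free-air correction = 0.3086 × 2698.0 = 832.60 mGal
Free-air anomaly = 978863.61 − 979581.80 + (832.60) = 114.41 mGal
Bouguer slab correction = 0.04193 × 1.86 × 2698.0 = 210.42 mGal
Simple Bouguer anomaly = 114.41 − (210.42) = -96.01 mGal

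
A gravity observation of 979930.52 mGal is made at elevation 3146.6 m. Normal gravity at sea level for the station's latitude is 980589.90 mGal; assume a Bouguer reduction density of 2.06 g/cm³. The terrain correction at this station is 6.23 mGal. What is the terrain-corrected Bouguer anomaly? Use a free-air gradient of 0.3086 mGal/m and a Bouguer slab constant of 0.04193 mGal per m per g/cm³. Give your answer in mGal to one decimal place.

Free-air correction = 0.3086 × 3146.6 = 971.04 mGal
Free-air anomaly = 979930.52 − 980589.90 + (971.04) = 311.66 mGal
Bouguer slab correction = 0.04193 × 2.06 × 3146.6 = 271.79 mGal
Simple Bouguer anomaly = 311.66 − (271.79) = 39.87 mGal
Complete Bouguer anomaly = 39.87 + 6.23 = 46.10 mGal

46.1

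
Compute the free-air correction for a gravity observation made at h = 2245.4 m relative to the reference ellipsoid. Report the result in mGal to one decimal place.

Free-air correction = 0.3086 × 2245.4 = 692.9 mGal

692.9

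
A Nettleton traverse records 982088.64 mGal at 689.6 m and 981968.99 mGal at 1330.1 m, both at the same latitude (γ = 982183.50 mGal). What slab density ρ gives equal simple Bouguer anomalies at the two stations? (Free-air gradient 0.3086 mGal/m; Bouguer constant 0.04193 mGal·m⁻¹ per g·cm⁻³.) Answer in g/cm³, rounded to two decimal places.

Δg_obs = 981968.99 − 982088.64 = -119.65 mGal over Δh = 1330.1 − 689.6 = 640.5 m
Equal Bouguer anomalies ⇒ Δg_obs + (0.3086 − 0.04193ρ)·Δh = 0
0.3086 − 0.04193ρ = −Δg_obs/Δh = 0.18681
ρ = (0.3086 − 0.18681) / 0.04193 = 2.90 g/cm³

2.90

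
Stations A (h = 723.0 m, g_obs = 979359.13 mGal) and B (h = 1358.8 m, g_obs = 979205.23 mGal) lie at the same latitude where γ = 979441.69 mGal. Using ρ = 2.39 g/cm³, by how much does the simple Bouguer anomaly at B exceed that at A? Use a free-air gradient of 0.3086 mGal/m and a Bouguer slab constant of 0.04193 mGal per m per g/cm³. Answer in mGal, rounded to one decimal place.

Δg_SB(A) = 979359.13 − 979441.69 + 0.3086×723.0 − 0.04193×2.39×723.0 = 68.10 mGal
Δg_SB(B) = 979205.23 − 979441.69 + 0.3086×1358.8 − 0.04193×2.39×1358.8 = 46.70 mGal
Difference = 46.70 − (68.10) = -21.40 mGal

-21.4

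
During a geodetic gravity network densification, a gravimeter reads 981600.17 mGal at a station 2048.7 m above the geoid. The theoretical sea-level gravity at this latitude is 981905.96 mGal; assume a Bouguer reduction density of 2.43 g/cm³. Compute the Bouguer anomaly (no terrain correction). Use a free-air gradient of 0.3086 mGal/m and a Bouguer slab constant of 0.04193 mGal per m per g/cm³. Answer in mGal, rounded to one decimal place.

117.7

Free-air correction = 0.3086 × 2048.7 = 632.23 mGal
Free-air anomaly = 981600.17 − 981905.96 + (632.23) = 326.44 mGal
Bouguer slab correction = 0.04193 × 2.43 × 2048.7 = 208.74 mGal
Simple Bouguer anomaly = 326.44 − (208.74) = 117.70 mGal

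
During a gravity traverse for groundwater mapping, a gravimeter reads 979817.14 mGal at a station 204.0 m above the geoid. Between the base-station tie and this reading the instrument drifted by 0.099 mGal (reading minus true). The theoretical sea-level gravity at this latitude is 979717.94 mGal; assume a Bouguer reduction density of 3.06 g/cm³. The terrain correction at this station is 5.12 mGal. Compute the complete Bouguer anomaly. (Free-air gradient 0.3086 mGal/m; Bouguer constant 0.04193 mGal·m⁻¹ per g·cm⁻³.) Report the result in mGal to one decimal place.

Drift-corrected reading = 979817.14 − (0.099) = 979817.041 mGal
Free-air correction = 0.3086 × 204.0 = 62.95 mGal
Free-air anomaly = 979817.041 − 979717.94 + (62.95) = 162.051 mGal
Bouguer slab correction = 0.04193 × 3.06 × 204.0 = 26.17 mGal
Simple Bouguer anomaly = 162.051 − (26.17) = 135.881 mGal
Complete Bouguer anomaly = 135.881 + 5.12 = 141.001 mGal

141.0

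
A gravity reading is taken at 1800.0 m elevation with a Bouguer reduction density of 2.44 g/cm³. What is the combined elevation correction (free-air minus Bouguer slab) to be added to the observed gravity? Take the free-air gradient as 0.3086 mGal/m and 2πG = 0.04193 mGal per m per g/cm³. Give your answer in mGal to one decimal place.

371.3

Combined gradient = 0.3086 − 0.04193 × 2.44 = 0.2062908 mGal/m
Combined elevation correction = 0.2062908 × 1800.0 = 371.3 mGal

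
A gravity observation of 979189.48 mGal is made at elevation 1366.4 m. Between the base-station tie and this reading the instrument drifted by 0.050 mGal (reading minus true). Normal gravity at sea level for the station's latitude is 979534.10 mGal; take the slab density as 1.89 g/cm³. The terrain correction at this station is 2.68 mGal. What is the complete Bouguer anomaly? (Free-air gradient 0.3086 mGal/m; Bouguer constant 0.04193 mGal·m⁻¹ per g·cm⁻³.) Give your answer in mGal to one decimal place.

-28.6

Drift-corrected reading = 979189.48 − (0.050) = 979189.430 mGal
Free-air correction = 0.3086 × 1366.4 = 421.67 mGal
Free-air anomaly = 979189.430 − 979534.10 + (421.67) = 77.000 mGal
Bouguer slab correction = 0.04193 × 1.89 × 1366.4 = 108.28 mGal
Simple Bouguer anomaly = 77.000 − (108.28) = -31.280 mGal
Complete Bouguer anomaly = -31.280 + 2.68 = -28.600 mGal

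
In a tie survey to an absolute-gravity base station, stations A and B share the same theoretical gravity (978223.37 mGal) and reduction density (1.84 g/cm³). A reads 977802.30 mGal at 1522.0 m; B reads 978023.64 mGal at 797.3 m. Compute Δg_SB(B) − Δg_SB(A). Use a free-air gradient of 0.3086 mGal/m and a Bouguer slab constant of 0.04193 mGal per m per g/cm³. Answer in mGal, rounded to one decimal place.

53.6

Δg_SB(A) = 977802.30 − 978223.37 + 0.3086×1522.0 − 0.04193×1.84×1522.0 = -68.80 mGal
Δg_SB(B) = 978023.64 − 978223.37 + 0.3086×797.3 − 0.04193×1.84×797.3 = -15.20 mGal
Difference = -15.20 − (-68.80) = 53.60 mGal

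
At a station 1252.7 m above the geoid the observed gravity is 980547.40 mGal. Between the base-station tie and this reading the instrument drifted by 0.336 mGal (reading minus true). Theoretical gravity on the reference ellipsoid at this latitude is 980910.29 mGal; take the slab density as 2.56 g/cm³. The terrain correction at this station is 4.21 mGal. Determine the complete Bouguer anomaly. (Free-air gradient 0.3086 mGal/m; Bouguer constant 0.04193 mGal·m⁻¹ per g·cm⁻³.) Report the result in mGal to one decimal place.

Drift-corrected reading = 980547.40 − (0.336) = 980547.064 mGal
Free-air correction = 0.3086 × 1252.7 = 386.58 mGal
Free-air anomaly = 980547.064 − 980910.29 + (386.58) = 23.354 mGal
Bouguer slab correction = 0.04193 × 2.56 × 1252.7 = 134.47 mGal
Simple Bouguer anomaly = 23.354 − (134.47) = -111.116 mGal
Complete Bouguer anomaly = -111.116 + 4.21 = -106.906 mGal

-106.9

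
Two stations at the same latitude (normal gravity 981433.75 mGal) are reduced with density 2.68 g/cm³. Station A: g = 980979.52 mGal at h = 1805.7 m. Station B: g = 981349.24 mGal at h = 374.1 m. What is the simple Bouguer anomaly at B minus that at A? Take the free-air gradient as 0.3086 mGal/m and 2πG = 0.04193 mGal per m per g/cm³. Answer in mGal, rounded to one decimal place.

88.8

Δg_SB(A) = 980979.52 − 981433.75 + 0.3086×1805.7 − 0.04193×2.68×1805.7 = -99.90 mGal
Δg_SB(B) = 981349.24 − 981433.75 + 0.3086×374.1 − 0.04193×2.68×374.1 = -11.10 mGal
Difference = -11.10 − (-99.90) = 88.80 mGal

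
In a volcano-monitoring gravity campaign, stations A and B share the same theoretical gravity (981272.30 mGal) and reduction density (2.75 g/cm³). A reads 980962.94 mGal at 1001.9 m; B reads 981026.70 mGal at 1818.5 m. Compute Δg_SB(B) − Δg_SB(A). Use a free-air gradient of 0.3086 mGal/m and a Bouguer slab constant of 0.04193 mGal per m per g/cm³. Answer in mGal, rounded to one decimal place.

221.6

Δg_SB(A) = 980962.94 − 981272.30 + 0.3086×1001.9 − 0.04193×2.75×1001.9 = -115.70 mGal
Δg_SB(B) = 981026.70 − 981272.30 + 0.3086×1818.5 − 0.04193×2.75×1818.5 = 105.90 mGal
Difference = 105.90 − (-115.70) = 221.60 mGal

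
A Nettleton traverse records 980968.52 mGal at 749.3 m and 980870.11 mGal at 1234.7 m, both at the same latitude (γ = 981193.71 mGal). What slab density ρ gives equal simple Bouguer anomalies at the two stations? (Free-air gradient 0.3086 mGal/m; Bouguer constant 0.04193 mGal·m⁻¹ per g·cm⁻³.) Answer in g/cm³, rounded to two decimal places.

2.52

Δg_obs = 980870.11 − 980968.52 = -98.41 mGal over Δh = 1234.7 − 749.3 = 485.4 m
Equal Bouguer anomalies ⇒ Δg_obs + (0.3086 − 0.04193ρ)·Δh = 0
0.3086 − 0.04193ρ = −Δg_obs/Δh = 0.20274
ρ = (0.3086 − 0.20274) / 0.04193 = 2.52 g/cm³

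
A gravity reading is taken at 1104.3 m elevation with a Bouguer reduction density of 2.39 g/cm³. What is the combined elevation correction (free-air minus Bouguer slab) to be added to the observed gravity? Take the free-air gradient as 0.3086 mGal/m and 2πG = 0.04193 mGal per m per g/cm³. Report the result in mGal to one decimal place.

Combined gradient = 0.3086 − 0.04193 × 2.39 = 0.2083873 mGal/m
Combined elevation correction = 0.2083873 × 1104.3 = 230.1 mGal

230.1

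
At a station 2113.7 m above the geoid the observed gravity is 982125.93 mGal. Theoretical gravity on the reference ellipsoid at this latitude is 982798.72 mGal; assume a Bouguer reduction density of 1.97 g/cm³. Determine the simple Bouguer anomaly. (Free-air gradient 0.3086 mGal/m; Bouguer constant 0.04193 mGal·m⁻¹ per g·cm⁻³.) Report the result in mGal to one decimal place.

-195.1

Free-air correction = 0.3086 × 2113.7 = 652.29 mGal
Free-air anomaly = 982125.93 − 982798.72 + (652.29) = -20.50 mGal
Bouguer slab correction = 0.04193 × 1.97 × 2113.7 = 174.60 mGal
Simple Bouguer anomaly = -20.50 − (174.60) = -195.10 mGal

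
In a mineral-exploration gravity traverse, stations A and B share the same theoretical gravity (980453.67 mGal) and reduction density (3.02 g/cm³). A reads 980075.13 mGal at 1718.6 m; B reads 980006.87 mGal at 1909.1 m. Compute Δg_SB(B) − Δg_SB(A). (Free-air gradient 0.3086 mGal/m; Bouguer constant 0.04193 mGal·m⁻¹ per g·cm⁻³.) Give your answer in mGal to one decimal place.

-33.6

Δg_SB(A) = 980075.13 − 980453.67 + 0.3086×1718.6 − 0.04193×3.02×1718.6 = -65.80 mGal
Δg_SB(B) = 980006.87 − 980453.67 + 0.3086×1909.1 − 0.04193×3.02×1909.1 = -99.40 mGal
Difference = -99.40 − (-65.80) = -33.60 mGal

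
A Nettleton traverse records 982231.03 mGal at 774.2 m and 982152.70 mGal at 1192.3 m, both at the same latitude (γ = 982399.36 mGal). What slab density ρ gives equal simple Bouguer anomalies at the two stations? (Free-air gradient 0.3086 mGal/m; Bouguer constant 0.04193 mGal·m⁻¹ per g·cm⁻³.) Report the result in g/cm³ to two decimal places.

2.89

Δg_obs = 982152.70 − 982231.03 = -78.33 mGal over Δh = 1192.3 − 774.2 = 418.1 m
Equal Bouguer anomalies ⇒ Δg_obs + (0.3086 − 0.04193ρ)·Δh = 0
0.3086 − 0.04193ρ = −Δg_obs/Δh = 0.18735
ρ = (0.3086 − 0.18735) / 0.04193 = 2.89 g/cm³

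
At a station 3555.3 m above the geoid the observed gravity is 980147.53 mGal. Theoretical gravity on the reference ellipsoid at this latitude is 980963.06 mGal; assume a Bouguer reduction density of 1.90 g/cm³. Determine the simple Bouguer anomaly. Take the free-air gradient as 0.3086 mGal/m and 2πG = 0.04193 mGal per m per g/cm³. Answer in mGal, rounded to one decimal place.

Free-air correction = 0.3086 × 3555.3 = 1097.17 mGal
Free-air anomaly = 980147.53 − 980963.06 + (1097.17) = 281.64 mGal
Bouguer slab correction = 0.04193 × 1.90 × 3555.3 = 283.24 mGal
Simple Bouguer anomaly = 281.64 − (283.24) = -1.60 mGal

-1.6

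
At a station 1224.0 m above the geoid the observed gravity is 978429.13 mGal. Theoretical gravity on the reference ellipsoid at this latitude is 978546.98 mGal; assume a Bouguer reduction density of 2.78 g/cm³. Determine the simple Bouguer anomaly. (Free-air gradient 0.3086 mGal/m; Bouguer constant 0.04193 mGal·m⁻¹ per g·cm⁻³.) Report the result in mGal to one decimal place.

117.2

Free-air correction = 0.3086 × 1224.0 = 377.73 mGal
Free-air anomaly = 978429.13 − 978546.98 + (377.73) = 259.88 mGal
Bouguer slab correction = 0.04193 × 2.78 × 1224.0 = 142.68 mGal
Simple Bouguer anomaly = 259.88 − (142.68) = 117.20 mGal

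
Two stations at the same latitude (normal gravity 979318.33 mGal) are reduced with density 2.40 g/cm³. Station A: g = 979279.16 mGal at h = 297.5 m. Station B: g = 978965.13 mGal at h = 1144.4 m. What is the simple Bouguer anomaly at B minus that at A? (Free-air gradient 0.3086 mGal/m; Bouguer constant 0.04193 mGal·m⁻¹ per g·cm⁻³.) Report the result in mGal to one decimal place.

Δg_SB(A) = 979279.16 − 979318.33 + 0.3086×297.5 − 0.04193×2.40×297.5 = 22.70 mGal
Δg_SB(B) = 978965.13 − 979318.33 + 0.3086×1144.4 − 0.04193×2.40×1144.4 = -115.20 mGal
Difference = -115.20 − (22.70) = -137.90 mGal

-137.9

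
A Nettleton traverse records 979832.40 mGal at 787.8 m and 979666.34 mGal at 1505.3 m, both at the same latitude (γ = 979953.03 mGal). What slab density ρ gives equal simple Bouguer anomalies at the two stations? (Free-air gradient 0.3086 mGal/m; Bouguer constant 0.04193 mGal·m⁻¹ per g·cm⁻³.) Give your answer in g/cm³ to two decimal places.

Δg_obs = 979666.34 − 979832.40 = -166.06 mGal over Δh = 1505.3 − 787.8 = 717.5 m
Equal Bouguer anomalies ⇒ Δg_obs + (0.3086 − 0.04193ρ)·Δh = 0
0.3086 − 0.04193ρ = −Δg_obs/Δh = 0.23144
ρ = (0.3086 − 0.23144) / 0.04193 = 1.84 g/cm³

1.84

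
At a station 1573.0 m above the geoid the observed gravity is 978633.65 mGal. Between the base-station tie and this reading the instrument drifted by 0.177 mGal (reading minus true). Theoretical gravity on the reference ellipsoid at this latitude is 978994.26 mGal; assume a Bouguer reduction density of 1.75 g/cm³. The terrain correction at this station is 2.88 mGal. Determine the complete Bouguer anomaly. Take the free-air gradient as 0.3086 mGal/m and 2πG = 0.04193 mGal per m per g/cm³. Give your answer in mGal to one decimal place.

Drift-corrected reading = 978633.65 − (0.177) = 978633.473 mGal
Free-air correction = 0.3086 × 1573.0 = 485.43 mGal
Free-air anomaly = 978633.473 − 978994.26 + (485.43) = 124.643 mGal
Bouguer slab correction = 0.04193 × 1.75 × 1573.0 = 115.42 mGal
Simple Bouguer anomaly = 124.643 − (115.42) = 9.223 mGal
Complete Bouguer anomaly = 9.223 + 2.88 = 12.103 mGal

12.1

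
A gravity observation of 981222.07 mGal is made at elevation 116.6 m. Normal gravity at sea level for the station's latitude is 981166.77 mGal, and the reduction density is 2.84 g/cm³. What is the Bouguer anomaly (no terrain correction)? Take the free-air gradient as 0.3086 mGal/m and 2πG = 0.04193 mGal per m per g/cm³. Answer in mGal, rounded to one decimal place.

Free-air correction = 0.3086 × 116.6 = 35.98 mGal
Free-air anomaly = 981222.07 − 981166.77 + (35.98) = 91.28 mGal
Bouguer slab correction = 0.04193 × 2.84 × 116.6 = 13.88 mGal
Simple Bouguer anomaly = 91.28 − (13.88) = 77.40 mGal

77.4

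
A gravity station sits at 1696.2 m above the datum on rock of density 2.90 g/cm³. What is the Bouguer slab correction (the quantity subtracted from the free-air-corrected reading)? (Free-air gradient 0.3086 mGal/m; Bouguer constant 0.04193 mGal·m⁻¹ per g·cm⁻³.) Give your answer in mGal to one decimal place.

206.3

Bouguer slab correction = 0.04193 × 2.90 × 1696.2 = 206.3 mGal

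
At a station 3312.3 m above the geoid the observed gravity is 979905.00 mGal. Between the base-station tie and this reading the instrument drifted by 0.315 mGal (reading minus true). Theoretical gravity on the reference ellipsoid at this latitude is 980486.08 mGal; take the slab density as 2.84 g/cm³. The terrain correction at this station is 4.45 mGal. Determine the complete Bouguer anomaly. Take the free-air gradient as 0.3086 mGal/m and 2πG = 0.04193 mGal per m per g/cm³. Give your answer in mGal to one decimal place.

50.8

Drift-corrected reading = 979905.00 − (0.315) = 979904.685 mGal
Free-air correction = 0.3086 × 3312.3 = 1022.18 mGal
Free-air anomaly = 979904.685 − 980486.08 + (1022.18) = 440.785 mGal
Bouguer slab correction = 0.04193 × 2.84 × 3312.3 = 394.43 mGal
Simple Bouguer anomaly = 440.785 − (394.43) = 46.355 mGal
Complete Bouguer anomaly = 46.355 + 4.45 = 50.805 mGal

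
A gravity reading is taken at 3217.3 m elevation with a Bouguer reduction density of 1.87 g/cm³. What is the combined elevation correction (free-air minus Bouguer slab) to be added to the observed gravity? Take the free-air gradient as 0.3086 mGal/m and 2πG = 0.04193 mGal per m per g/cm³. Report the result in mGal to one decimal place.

Combined gradient = 0.3086 − 0.04193 × 1.87 = 0.2301909 mGal/m
Combined elevation correction = 0.2301909 × 3217.3 = 740.6 mGal

740.6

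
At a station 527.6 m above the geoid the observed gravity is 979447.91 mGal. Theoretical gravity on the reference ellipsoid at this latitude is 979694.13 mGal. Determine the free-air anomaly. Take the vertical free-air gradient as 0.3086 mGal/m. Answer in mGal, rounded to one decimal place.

-83.4

Free-air correction = 0.3086 × 527.6 = 162.82 mGal
Free-air anomaly = 979447.91 − 979694.13 + (162.82) = -83.40 mGal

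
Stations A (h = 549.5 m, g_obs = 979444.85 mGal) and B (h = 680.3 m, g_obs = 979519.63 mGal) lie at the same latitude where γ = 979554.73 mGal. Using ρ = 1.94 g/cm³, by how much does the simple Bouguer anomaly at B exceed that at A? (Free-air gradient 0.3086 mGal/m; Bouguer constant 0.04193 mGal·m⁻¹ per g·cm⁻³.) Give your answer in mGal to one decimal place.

Δg_SB(A) = 979444.85 − 979554.73 + 0.3086×549.5 − 0.04193×1.94×549.5 = 15.00 mGal
Δg_SB(B) = 979519.63 − 979554.73 + 0.3086×680.3 − 0.04193×1.94×680.3 = 119.50 mGal
Difference = 119.50 − (15.00) = 104.50 mGal

104.5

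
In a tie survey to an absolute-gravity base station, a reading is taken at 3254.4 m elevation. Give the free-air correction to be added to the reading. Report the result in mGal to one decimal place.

Free-air correction = 0.3086 × 3254.4 = 1004.3 mGal

1004.3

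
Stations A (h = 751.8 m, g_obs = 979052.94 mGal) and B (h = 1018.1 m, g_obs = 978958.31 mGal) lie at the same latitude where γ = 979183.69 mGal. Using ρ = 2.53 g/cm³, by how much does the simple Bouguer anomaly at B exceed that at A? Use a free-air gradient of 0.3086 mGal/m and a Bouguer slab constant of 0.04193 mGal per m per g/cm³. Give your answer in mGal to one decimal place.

-40.7

Δg_SB(A) = 979052.94 − 979183.69 + 0.3086×751.8 − 0.04193×2.53×751.8 = 21.50 mGal
Δg_SB(B) = 978958.31 − 979183.69 + 0.3086×1018.1 − 0.04193×2.53×1018.1 = -19.20 mGal
Difference = -19.20 − (21.50) = -40.70 mGal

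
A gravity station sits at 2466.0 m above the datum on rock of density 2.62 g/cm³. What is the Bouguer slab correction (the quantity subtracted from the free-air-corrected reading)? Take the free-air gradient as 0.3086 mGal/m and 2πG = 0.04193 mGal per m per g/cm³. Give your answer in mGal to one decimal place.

270.9

Bouguer slab correction = 0.04193 × 2.62 × 2466.0 = 270.9 mGal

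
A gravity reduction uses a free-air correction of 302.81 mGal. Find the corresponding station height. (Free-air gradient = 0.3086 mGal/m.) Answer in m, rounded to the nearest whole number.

h = 302.81 / 0.3086 = 981.24 m

981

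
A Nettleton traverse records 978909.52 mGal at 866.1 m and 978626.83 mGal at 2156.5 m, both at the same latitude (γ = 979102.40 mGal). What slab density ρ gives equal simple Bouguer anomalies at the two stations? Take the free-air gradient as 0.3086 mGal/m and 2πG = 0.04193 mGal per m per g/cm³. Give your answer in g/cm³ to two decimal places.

Δg_obs = 978626.83 − 978909.52 = -282.69 mGal over Δh = 2156.5 − 866.1 = 1290.4 m
Equal Bouguer anomalies ⇒ Δg_obs + (0.3086 − 0.04193ρ)·Δh = 0
0.3086 − 0.04193ρ = −Δg_obs/Δh = 0.21907
ρ = (0.3086 − 0.21907) / 0.04193 = 2.14 g/cm³

2.14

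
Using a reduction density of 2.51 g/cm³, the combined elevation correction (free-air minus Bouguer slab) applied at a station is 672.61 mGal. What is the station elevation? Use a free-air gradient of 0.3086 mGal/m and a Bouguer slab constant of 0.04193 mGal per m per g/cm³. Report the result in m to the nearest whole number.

Combined gradient = 0.3086 − 0.04193 × 2.51 = 0.2033557 mGal/m
h = 672.61 / 0.2033557 = 3307.55 m

3308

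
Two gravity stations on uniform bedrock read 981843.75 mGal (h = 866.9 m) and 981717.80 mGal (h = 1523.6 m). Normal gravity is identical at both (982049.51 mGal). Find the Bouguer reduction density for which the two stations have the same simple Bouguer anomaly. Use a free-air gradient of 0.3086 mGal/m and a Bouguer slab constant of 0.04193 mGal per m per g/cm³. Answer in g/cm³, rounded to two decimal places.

Δg_obs = 981717.80 − 981843.75 = -125.95 mGal over Δh = 1523.6 − 866.9 = 656.7 m
Equal Bouguer anomalies ⇒ Δg_obs + (0.3086 − 0.04193ρ)·Δh = 0
0.3086 − 0.04193ρ = −Δg_obs/Δh = 0.19179
ρ = (0.3086 − 0.19179) / 0.04193 = 2.79 g/cm³

2.79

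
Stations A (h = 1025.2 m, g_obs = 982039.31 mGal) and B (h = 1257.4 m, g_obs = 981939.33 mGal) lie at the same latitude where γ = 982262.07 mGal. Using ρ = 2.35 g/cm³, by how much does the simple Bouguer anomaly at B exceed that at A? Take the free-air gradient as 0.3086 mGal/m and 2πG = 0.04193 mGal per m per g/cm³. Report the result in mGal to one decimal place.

-51.2

Δg_SB(A) = 982039.31 − 982262.07 + 0.3086×1025.2 − 0.04193×2.35×1025.2 = -7.40 mGal
Δg_SB(B) = 981939.33 − 982262.07 + 0.3086×1257.4 − 0.04193×2.35×1257.4 = -58.60 mGal
Difference = -58.60 − (-7.40) = -51.20 mGal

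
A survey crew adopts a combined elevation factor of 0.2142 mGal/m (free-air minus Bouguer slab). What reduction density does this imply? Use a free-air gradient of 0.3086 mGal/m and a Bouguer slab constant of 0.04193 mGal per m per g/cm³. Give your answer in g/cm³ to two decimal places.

2.25

0.2142 = 0.3086 − 0.04193 × ρ
ρ = (0.3086 − 0.2142) / 0.04193 = 2.25 g/cm³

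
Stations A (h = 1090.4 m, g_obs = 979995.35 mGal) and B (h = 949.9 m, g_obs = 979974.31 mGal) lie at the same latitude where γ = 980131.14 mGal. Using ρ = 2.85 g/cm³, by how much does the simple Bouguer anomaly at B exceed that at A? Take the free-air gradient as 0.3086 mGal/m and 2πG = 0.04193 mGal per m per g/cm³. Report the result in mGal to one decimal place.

Δg_SB(A) = 979995.35 − 980131.14 + 0.3086×1090.4 − 0.04193×2.85×1090.4 = 70.40 mGal
Δg_SB(B) = 979974.31 − 980131.14 + 0.3086×949.9 − 0.04193×2.85×949.9 = 22.80 mGal
Difference = 22.80 − (70.40) = -47.60 mGal

-47.6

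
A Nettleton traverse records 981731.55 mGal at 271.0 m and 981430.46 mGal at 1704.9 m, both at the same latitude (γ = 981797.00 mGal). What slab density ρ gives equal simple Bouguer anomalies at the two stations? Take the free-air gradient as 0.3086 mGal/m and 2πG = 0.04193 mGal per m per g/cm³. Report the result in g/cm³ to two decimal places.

Δg_obs = 981430.46 − 981731.55 = -301.09 mGal over Δh = 1704.9 − 271.0 = 1433.9 m
Equal Bouguer anomalies ⇒ Δg_obs + (0.3086 − 0.04193ρ)·Δh = 0
0.3086 − 0.04193ρ = −Δg_obs/Δh = 0.20998
ρ = (0.3086 − 0.20998) / 0.04193 = 2.35 g/cm³

2.35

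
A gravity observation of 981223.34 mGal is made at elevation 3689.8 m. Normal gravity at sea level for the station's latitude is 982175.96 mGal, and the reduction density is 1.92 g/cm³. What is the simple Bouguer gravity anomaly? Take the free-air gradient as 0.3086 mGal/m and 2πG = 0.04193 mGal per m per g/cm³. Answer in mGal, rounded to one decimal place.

-111.0

Free-air correction = 0.3086 × 3689.8 = 1138.67 mGal
Free-air anomaly = 981223.34 − 982175.96 + (1138.67) = 186.05 mGal
Bouguer slab correction = 0.04193 × 1.92 × 3689.8 = 297.05 mGal
Simple Bouguer anomaly = 186.05 − (297.05) = -111.00 mGal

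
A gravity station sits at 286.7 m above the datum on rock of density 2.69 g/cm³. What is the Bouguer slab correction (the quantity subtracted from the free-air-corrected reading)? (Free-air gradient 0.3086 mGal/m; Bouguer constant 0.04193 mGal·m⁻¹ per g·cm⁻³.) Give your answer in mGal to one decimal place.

Bouguer slab correction = 0.04193 × 2.69 × 286.7 = 32.3 mGal

32.3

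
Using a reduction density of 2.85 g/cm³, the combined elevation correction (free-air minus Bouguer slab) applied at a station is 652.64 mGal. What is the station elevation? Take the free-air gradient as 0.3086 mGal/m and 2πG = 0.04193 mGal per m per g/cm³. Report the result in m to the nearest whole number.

Combined gradient = 0.3086 − 0.04193 × 2.85 = 0.1890995 mGal/m
h = 652.64 / 0.1890995 = 3451.30 m

3451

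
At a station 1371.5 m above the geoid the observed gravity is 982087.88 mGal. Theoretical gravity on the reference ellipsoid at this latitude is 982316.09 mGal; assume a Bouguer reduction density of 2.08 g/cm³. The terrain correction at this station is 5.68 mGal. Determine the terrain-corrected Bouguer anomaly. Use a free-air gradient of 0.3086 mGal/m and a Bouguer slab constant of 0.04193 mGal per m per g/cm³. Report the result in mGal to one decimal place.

81.1

Free-air correction = 0.3086 × 1371.5 = 423.24 mGal
Free-air anomaly = 982087.88 − 982316.09 + (423.24) = 195.03 mGal
Bouguer slab correction = 0.04193 × 2.08 × 1371.5 = 119.61 mGal
Simple Bouguer anomaly = 195.03 − (119.61) = 75.42 mGal
Complete Bouguer anomaly = 75.42 + 5.68 = 81.10 mGal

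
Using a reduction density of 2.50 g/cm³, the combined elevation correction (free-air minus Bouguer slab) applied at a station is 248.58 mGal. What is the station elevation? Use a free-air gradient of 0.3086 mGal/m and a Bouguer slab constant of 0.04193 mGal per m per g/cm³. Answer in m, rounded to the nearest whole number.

1220

Combined gradient = 0.3086 − 0.04193 × 2.50 = 0.2037750 mGal/m
h = 248.58 / 0.2037750 = 1219.87 m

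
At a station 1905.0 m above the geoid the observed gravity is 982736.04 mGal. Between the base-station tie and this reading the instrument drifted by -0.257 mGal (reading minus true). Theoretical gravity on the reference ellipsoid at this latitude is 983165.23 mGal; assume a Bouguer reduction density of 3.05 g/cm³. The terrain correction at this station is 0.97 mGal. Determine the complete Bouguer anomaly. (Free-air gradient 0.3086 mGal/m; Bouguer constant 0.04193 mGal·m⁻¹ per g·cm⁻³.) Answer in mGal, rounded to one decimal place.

-83.7

Drift-corrected reading = 982736.04 − (-0.257) = 982736.297 mGal
Free-air correction = 0.3086 × 1905.0 = 587.88 mGal
Free-air anomaly = 982736.297 − 983165.23 + (587.88) = 158.947 mGal
Bouguer slab correction = 0.04193 × 3.05 × 1905.0 = 243.62 mGal
Simple Bouguer anomaly = 158.947 − (243.62) = -84.673 mGal
Complete Bouguer anomaly = -84.673 + 0.97 = -83.703 mGal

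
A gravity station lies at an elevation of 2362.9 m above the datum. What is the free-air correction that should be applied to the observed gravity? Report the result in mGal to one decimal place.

729.2

Free-air correction = 0.3086 × 2362.9 = 729.2 mGal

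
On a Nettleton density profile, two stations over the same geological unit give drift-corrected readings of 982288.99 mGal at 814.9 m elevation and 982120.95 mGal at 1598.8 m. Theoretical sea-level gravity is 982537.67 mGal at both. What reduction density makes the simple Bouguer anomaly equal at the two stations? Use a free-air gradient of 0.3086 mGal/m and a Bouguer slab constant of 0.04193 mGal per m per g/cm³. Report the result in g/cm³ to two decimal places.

2.25

Δg_obs = 982120.95 − 982288.99 = -168.04 mGal over Δh = 1598.8 − 814.9 = 783.9 m
Equal Bouguer anomalies ⇒ Δg_obs + (0.3086 − 0.04193ρ)·Δh = 0
0.3086 − 0.04193ρ = −Δg_obs/Δh = 0.21436
ρ = (0.3086 − 0.21436) / 0.04193 = 2.25 g/cm³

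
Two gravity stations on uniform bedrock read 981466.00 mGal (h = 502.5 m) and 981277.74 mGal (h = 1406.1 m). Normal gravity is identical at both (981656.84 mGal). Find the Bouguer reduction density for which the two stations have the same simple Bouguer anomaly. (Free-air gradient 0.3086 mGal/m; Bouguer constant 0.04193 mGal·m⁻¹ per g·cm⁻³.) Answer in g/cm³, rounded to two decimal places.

2.39

Δg_obs = 981277.74 − 981466.00 = -188.26 mGal over Δh = 1406.1 − 502.5 = 903.6 m
Equal Bouguer anomalies ⇒ Δg_obs + (0.3086 − 0.04193ρ)·Δh = 0
0.3086 − 0.04193ρ = −Δg_obs/Δh = 0.20834
ρ = (0.3086 − 0.20834) / 0.04193 = 2.39 g/cm³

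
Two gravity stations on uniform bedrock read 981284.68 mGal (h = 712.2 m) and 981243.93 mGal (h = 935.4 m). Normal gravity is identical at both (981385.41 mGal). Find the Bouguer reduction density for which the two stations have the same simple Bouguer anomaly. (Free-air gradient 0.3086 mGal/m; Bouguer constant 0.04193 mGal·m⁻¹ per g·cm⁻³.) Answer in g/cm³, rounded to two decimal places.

Δg_obs = 981243.93 − 981284.68 = -40.75 mGal over Δh = 935.4 − 712.2 = 223.2 m
Equal Bouguer anomalies ⇒ Δg_obs + (0.3086 − 0.04193ρ)·Δh = 0
0.3086 − 0.04193ρ = −Δg_obs/Δh = 0.18257
ρ = (0.3086 − 0.18257) / 0.04193 = 3.01 g/cm³

3.01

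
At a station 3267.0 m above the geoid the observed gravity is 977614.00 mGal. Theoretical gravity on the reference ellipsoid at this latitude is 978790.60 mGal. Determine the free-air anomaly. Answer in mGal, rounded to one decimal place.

-168.4

Free-air correction = 0.3086 × 3267.0 = 1008.20 mGal
Free-air anomaly = 977614.00 − 978790.60 + (1008.20) = -168.40 mGal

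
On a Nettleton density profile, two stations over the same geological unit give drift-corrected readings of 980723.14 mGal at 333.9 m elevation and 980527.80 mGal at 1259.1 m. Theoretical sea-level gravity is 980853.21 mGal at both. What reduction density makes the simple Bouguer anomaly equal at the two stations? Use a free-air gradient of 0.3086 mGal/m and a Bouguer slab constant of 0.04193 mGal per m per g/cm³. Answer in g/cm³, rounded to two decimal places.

Δg_obs = 980527.80 − 980723.14 = -195.34 mGal over Δh = 1259.1 − 333.9 = 925.2 m
Equal Bouguer anomalies ⇒ Δg_obs + (0.3086 − 0.04193ρ)·Δh = 0
0.3086 − 0.04193ρ = −Δg_obs/Δh = 0.21113
ρ = (0.3086 − 0.21113) / 0.04193 = 2.32 g/cm³

2.32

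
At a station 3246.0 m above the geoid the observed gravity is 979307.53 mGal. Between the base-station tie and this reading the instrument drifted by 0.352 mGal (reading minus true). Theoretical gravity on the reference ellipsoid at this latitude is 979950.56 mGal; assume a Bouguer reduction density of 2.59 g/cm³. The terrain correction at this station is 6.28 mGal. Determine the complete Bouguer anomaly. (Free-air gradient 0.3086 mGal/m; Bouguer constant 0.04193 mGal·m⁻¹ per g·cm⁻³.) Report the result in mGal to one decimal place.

Drift-corrected reading = 979307.53 − (0.352) = 979307.178 mGal
Free-air correction = 0.3086 × 3246.0 = 1001.72 mGal
Free-air anomaly = 979307.178 − 979950.56 + (1001.72) = 358.338 mGal
Bouguer slab correction = 0.04193 × 2.59 × 3246.0 = 352.51 mGal
Simple Bouguer anomaly = 358.338 − (352.51) = 5.828 mGal
Complete Bouguer anomaly = 5.828 + 6.28 = 12.108 mGal

12.1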